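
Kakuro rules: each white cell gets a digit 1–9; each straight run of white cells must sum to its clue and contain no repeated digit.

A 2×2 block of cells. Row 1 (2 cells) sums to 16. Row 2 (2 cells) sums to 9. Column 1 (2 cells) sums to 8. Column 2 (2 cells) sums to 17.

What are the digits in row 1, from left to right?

7 9

16 in 2 cells must be {7,9}; 17 in 2 cells must be {8,9}.
The 16 across and the 8 down share only 7, so (1,1) = 7.
(1,2) = 16 − 7 = 9 completes the 16 across.
(2,1) = 8 − 7 = 1 completes the 8 down.
(2,2) = 9 − 1 = 8 completes the 9 across.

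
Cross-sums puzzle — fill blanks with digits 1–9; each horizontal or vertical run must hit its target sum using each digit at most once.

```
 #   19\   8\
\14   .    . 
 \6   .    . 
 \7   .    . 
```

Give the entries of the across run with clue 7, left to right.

6 1

The 14 across and the 8 down share only 5, so R1C2 = 5.
R1C1 = 14 − 5 = 9 completes the 14 across.
Nothing is forced directly, so branch on R2C1, whose candidates are 2 or 4. If R2C1 = 2: then R2C2 would have to be in {4} for the 6 across but in {1,2} for the 8 down — contradiction. So R2C1 = 4.
R2C2 = 6 − 4 = 2 completes the 6 across.
R3C1 = 19 − 13 = 6 completes the 19 down.
R3C2 = 7 − 6 = 1 completes the 7 across.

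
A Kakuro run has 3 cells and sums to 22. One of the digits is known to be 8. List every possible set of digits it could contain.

3 distinct digits from 1–9 sum between 6 and 24.
Keeping only sets containing 8.
Only one set works: {5,8,9}.

{5,8,9}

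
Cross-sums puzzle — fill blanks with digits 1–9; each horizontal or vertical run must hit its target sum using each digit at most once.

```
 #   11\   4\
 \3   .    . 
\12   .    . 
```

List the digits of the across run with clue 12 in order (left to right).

9 3

3 in 2 cells must be {1,2}; 4 in 2 cells must be {1,3}.
The 3 across and the 11 down share only 2, so R1C1 = 2.
R1C2 = 3 − 2 = 1 completes the 3 across.
R2C1 = 11 − 2 = 9 completes the 11 down.
R2C2 = 12 − 9 = 3 completes the 12 across.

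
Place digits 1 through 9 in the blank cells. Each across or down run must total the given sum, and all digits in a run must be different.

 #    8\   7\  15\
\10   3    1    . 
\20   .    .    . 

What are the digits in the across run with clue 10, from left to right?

R1C3 = 10 − 4 = 6 completes the 10 across.
R2C1 = 8 − 3 = 5 completes the 8 down.
R2C2 = 7 − 1 = 6 completes the 7 down.
R2C3 = 20 − 11 = 9 completes the 20 across.

3 1 6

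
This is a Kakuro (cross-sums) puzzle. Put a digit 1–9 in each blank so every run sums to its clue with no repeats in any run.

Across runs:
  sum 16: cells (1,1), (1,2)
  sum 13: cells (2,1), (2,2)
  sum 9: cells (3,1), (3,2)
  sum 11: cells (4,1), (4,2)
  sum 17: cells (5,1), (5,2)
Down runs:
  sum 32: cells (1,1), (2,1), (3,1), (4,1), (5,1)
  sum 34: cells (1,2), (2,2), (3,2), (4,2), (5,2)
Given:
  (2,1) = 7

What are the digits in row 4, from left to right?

3 8

16 in 2 cells must be {7,9}; 17 in 2 cells must be {8,9}; 34 in 5 cells must be {4,6,7,8,9}.
(1,1) = 9: the only remaining digit allowed by both the 16 across and the 32 down.
(1,2) = 16 − 9 = 7 completes the 16 across.
(2,2) = 13 − 7 = 6 completes the 13 across.
Given what's placed, (5,1) must be 8 to fit the 17 across and 32 down.
(5,2) = 17 − 8 = 9 completes the 17 across.
Nothing is forced directly, so branch on (3,2), whose candidates are 4 or 8. If (3,2) = 8: then (3,1) would have to be in {1} for the 9 across but in {2,3,5,6} for the 32 down — contradiction. So (3,2) = 4.
(3,1) = 9 − 4 = 5 completes the 9 across.
(4,1) = 32 − 29 = 3 completes the 32 down.
(4,2) = 11 − 3 = 8 completes the 11 across.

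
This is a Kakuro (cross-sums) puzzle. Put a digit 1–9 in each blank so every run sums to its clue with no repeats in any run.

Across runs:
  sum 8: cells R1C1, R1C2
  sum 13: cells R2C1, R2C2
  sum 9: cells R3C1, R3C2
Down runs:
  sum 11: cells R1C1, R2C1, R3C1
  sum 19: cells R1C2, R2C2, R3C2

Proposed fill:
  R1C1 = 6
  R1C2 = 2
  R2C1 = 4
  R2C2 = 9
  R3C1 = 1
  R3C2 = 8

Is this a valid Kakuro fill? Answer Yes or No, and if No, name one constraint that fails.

Across: 6+2=8; 4+9=13; 1+8=9. Down: 6+4+1=11; 2+9+8=19. No digit repeats within any run.

Yes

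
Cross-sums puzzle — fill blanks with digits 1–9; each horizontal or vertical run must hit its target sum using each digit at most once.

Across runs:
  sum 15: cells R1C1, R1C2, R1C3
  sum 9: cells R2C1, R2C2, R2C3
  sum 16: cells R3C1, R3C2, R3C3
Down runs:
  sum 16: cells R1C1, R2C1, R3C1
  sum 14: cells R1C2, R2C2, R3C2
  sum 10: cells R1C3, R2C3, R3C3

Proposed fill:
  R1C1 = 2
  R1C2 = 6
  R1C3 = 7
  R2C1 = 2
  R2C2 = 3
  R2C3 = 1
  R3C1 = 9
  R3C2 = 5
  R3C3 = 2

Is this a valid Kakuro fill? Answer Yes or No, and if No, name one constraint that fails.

No — the across run R2C1–R2C3 sums to 6, not 9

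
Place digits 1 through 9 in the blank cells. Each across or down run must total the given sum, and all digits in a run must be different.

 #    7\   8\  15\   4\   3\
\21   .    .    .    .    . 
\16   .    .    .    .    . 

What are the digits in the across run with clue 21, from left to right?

16 in 5 cells must be {1,2,3,4,6}; 4 in 2 cells must be {1,3}; 3 in 2 cells must be {1,2}.
Only 6 fits R2C3 under both its across sum 16 and down sum 15.
R1C3 = 15 − 6 = 9 completes the 15 down.
Nothing is forced directly, so branch on R1C4, whose candidates are 1 or 3. If R1C4 = 3: that forces R2C4 = 1, R2C5 = 2, R1C5 = 1, R2C2 = 3, after which R1C2 would have to be in {2,6} for the 21 across but in {5} for the 8 down — contradiction. So R1C4 = 1.
R1C5 = 2: the only remaining digit allowed by both the 21 across and the 3 down.
R2C4 = 4 − 1 = 3 completes the 4 down.
R2C5 = 3 − 2 = 1 completes the 3 down.
Given what's placed, R2C2 must be 2 to fit the 16 across and 8 down.
R1C2 = 8 − 2 = 6 completes the 8 down.
R2C1 = 16 − 12 = 4 completes the 16 across.
R1C1 = 21 − 18 = 3 completes the 21 across.

3 6 9 1 2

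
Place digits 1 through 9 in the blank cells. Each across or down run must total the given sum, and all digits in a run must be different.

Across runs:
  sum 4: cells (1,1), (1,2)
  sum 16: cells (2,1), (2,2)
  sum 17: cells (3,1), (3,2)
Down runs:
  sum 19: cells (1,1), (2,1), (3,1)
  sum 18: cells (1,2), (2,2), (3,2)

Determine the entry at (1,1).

3

4 in 2 cells must be {1,3}; 16 in 2 cells must be {7,9}; 17 in 2 cells must be {8,9}.
The 4 across and the 19 down share only 3, so (1,1) = 3.
(1,2) = 4 − 3 = 1 completes the 4 across.
Given what's placed, (2,2) must be 9 to fit the 16 across and 18 down.
(3,1) = 9: the only remaining digit allowed by both the 17 across and the 19 down.
(3,2) = 17 − 9 = 8 completes the 17 across.
(2,1) = 16 − 9 = 7 completes the 16 across.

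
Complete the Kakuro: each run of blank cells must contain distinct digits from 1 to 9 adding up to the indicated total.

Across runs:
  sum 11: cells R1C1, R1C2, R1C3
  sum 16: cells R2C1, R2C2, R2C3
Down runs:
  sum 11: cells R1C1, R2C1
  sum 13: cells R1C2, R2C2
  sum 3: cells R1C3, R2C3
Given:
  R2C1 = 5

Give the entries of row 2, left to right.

5 9 2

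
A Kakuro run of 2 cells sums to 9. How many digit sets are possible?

4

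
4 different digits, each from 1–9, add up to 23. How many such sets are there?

4 distinct digits from 1–9 sum between 10 and 30.

9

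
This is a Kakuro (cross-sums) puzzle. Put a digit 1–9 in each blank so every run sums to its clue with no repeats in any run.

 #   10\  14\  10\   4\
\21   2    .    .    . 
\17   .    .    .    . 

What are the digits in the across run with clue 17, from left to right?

8 5 3 1

4 in 2 cells must be {1,3}.
Given what's placed, R1C4 must be 3 to fit the 21 across and 4 down.
R2C1 = 10 − 2 = 8 completes the 10 down.
R2C4 = 4 − 3 = 1 completes the 4 down.
R1C2 = 9: the only remaining digit allowed by both the 21 across and the 14 down.
R1C3 = 21 − 14 = 7 completes the 21 across.
R2C2 = 14 − 9 = 5 completes the 14 down.
R2C3 = 17 − 14 = 3 completes the 17 across.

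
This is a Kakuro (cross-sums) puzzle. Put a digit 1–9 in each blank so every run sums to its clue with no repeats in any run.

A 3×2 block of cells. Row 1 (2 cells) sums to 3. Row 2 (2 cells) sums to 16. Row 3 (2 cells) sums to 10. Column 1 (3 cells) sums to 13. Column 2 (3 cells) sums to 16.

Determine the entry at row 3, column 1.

3 in 2 cells must be {1,2}; 16 in 2 cells must be {7,9}.
Nothing is forced directly, so branch on (1,1), whose candidates are 1 or 2. If (1,1) = 1: that forces (1,2) = 2, (2,2) = 9, after which (3,2) would have to be in {1,2,3,4,6,7,8,9} for the 10 across but in {5} for the 16 down — contradiction. So (1,1) = 2.
(1,2) = 3 − 2 = 1 completes the 3 across.
Given what's placed, (2,1) must be 7 to fit the 16 across and 13 down.
(2,2) = 16 − 7 = 9 completes the 16 across.
(3,1) = 13 − 9 = 4 completes the 13 down.
(3,2) = 10 − 4 = 6 completes the 10 across.

4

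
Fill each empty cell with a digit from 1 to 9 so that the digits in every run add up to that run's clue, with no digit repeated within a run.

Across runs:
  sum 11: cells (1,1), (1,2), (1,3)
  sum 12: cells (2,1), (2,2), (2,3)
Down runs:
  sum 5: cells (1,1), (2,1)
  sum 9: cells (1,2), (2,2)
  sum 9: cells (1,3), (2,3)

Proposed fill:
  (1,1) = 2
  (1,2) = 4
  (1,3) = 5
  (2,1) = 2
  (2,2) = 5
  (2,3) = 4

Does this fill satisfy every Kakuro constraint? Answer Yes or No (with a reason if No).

No — the across run (2,1)–(2,3) sums to 11, not 12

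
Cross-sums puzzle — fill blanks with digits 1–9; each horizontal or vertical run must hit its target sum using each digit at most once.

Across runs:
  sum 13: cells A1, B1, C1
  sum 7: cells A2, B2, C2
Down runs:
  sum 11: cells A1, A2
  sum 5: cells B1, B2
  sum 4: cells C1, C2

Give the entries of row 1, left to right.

9 1 3

7 in 3 cells must be {1,2,4}; 4 in 2 cells must be {1,3}.
The 7 across and the 4 down share only 1, so C2 = 1.
C1 = 4 − 1 = 3 completes the 4 down.
Nothing is forced directly, so branch on A2, whose candidates are 2 or 4. If A2 = 4: then A1 would have to be in {1,2,4,6,8,9} for the 13 across but in {7} for the 11 down — contradiction. So A2 = 2.
A1 = 11 − 2 = 9 completes the 11 down.
B1 = 13 − 12 = 1 completes the 13 across.
B2 = 7 − 3 = 4 completes the 7 across.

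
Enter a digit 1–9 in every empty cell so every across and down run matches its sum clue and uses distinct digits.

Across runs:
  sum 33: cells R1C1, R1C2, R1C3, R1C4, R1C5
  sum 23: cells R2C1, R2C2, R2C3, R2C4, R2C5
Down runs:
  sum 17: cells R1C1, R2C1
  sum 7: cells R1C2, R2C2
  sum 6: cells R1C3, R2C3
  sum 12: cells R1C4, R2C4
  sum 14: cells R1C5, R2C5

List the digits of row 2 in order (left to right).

17 in 2 cells must be {8,9}.
Nothing is forced directly, so branch on R1C3, whose candidates are 4 or 5. If R1C3 = 4: that forces R1C2 = 5, R2C2 = 2, after which R2C3 would have to be in {1,3,4,5,6,7,8,9} for the 23 across but in {2} for the 6 down — contradiction. So R1C3 = 5.
Given what's placed, R1C2 must be 4 to fit the 33 across and 7 down.
R2C2 = 7 − 4 = 3 completes the 7 down.
R2C3 = 6 − 5 = 1 completes the 6 down.
No cell is forced outright now. R1C1 can only be 8 or 9 (the digits allowed by both its 33 across and its 17 down). If R1C1 = 8: that forces R1C5 = 9, R2C1 = 9, after which R2C5 would have to be in {2,4,6,8} for the 23 across but in {5} for the 14 down — contradiction. So R1C1 = 9.
Given what's placed, R1C5 must be 8 to fit the 33 across and 14 down.
R2C1 = 17 − 9 = 8 completes the 17 down.
R2C5 = 14 − 8 = 6 completes the 14 down.
R1C4 = 33 − 26 = 7 completes the 33 across.
R2C4 = 23 − 18 = 5 completes the 23 across.

8 3 1 5 6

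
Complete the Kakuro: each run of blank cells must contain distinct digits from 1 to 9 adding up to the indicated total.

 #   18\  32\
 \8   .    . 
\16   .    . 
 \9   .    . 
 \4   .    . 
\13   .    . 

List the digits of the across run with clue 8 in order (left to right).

3 5

16 in 2 cells must be {7,9}; 4 in 2 cells must be {1,3}.
Only 7 fits R2C1 under both its across sum 16 and down sum 18.
R2C2 = 16 − 7 = 9 completes the 16 across.
Given what's placed, R4C2 must be 3 to fit the 4 across and 32 down.
R5C1 = 5: the only remaining digit allowed by both the 13 across and the 18 down.
R5C2 = 13 − 5 = 8 completes the 13 across.
R4C1 = 4 − 3 = 1 completes the 4 across.
Nothing is forced directly, so branch on R1C1, whose candidates are 2 or 3. If R1C1 = 2: then R1C2 would have to be in {6} for the 8 across but in {5,7} for the 32 down — contradiction. So R1C1 = 3.
R1C2 = 8 − 3 = 5 completes the 8 across.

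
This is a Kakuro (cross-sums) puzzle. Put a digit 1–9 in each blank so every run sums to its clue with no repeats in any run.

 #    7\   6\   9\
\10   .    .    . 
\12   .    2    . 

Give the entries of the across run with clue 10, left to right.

1 4 5

R1C2 = 6 − 2 = 4 completes the 6 down.
No cell is forced outright now. R1C1 can only be 1 or 5 (the digits allowed by both its 10 across and its 7 down). If R1C1 = 5: that forces R1C3 = 1, after which R2C1 would have to be in {1,3,4,6,7,9} for the 12 across but in {2} for the 7 down — contradiction. So R1C1 = 1.
R1C3 = 10 − 5 = 5 completes the 10 across.
R2C1 = 7 − 1 = 6 completes the 7 down.
R2C3 = 12 − 8 = 4 completes the 12 across.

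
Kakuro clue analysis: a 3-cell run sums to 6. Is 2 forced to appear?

The only way to make 6 from 3 distinct digits is {1,2,3}, which contains 2.

Yes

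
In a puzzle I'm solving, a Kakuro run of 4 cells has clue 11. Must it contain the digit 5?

Yes

The only way to make 11 from 4 distinct digits is {1,2,3,5}, which contains 5.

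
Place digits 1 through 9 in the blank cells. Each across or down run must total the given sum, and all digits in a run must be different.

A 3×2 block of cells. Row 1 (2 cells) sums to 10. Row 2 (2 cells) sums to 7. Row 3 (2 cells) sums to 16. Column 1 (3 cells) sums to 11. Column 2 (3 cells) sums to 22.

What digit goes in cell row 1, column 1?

3

16 in 2 cells must be {7,9}.
The 16 across and the 11 down share only 7, so (3,1) = 7.
(3,2) = 16 − 7 = 9 completes the 16 across.
Nothing is forced directly, so branch on (1,1), whose candidates are 1 or 3. If (1,1) = 1: then (1,2) would have to be in {9} for the 10 across but in {5,6,7,8} for the 22 down — contradiction. So (1,1) = 3.
(1,2) = 10 − 3 = 7 completes the 10 across.
(2,1) = 11 − 10 = 1 completes the 11 down.
(2,2) = 7 − 1 = 6 completes the 7 across.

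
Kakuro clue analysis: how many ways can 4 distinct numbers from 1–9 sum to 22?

11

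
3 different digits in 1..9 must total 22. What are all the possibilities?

3 distinct digits from 1–9 sum between 6 and 24.

{5,8,9}; {6,7,9}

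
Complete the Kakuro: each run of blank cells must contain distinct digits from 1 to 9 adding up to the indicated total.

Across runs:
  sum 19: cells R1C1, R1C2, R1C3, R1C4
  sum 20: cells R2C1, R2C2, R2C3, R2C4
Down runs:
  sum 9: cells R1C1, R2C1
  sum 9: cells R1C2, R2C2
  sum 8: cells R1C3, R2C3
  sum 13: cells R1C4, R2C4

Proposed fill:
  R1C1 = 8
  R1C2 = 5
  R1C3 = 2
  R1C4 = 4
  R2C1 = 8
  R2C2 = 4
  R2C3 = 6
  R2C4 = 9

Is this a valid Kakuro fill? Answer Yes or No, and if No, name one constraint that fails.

No — the down run R1C1–R2C1 sums to 16, not 9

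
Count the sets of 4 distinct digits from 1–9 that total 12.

2

4 distinct digits from 1–9 sum between 10 and 30.
Enumerating: {1,2,3,6}, {1,2,4,5}.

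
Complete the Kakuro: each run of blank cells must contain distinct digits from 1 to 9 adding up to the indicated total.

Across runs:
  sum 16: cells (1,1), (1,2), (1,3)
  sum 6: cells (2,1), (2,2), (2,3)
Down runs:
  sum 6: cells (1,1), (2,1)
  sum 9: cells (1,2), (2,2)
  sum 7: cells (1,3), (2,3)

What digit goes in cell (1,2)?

7

6 in 3 cells must be {1,2,3}.
Nothing is forced directly, so branch on (2,3), whose candidates are 1 or 2 or 3. If (2,3) = 1: that forces (1,3) = 6, (2,1) = 2, (2,2) = 3, after which (1,1) would have to be in {1,2,3,7,8,9} for the 16 across but in {4} for the 6 down — contradiction. If (2,3) = 2: that forces (1,3) = 5, (2,1) = 1, (2,2) = 3, after which (1,1) would have to be in {2,3,4,7,8,9} for the 16 across but in {5} for the 6 down — contradiction. So (2,3) = 3.
(1,3) = 7 − 3 = 4 completes the 7 down.
Given what's placed, (1,1) must be 5 to fit the 16 across and 6 down.
(1,2) = 16 − 9 = 7 completes the 16 across.
(2,1) = 6 − 5 = 1 completes the 6 down.
(2,2) = 6 − 4 = 2 completes the 6 across.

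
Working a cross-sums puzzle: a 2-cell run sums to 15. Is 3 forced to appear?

Counterexample: {6,9} sums to 15 without using 3.

No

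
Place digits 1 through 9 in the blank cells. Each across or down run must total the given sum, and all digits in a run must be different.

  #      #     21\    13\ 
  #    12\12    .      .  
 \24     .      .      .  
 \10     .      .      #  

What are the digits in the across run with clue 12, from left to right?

24 in 3 cells must be {7,8,9}.
Nothing is forced directly, so branch on R2C3, whose candidates are 7 or 8 or 9. If R2C3 = 7: then R1C3 would have to be in {3,4,5,7,8,9} for the 12 across but in {6} for the 13 down — contradiction. If R2C3 = 8: that forces R1C3 = 5, R1C2 = 7, R2C2 = 9, after which R3C2 would have to be in {1,2,3,4,6,7,8,9} for the 10 across but in {5} for the 21 down — contradiction. So R2C3 = 9.
R1C3 = 13 − 9 = 4 completes the 13 down.
R1C2 = 12 − 4 = 8 completes the 12 across.
R2C2 = 7: the only remaining digit allowed by both the 24 across and the 21 down.
R3C2 = 21 − 15 = 6 completes the 21 down.
R2C1 = 24 − 16 = 8 completes the 24 across.
R3C1 = 10 − 6 = 4 completes the 10 across.

8, 4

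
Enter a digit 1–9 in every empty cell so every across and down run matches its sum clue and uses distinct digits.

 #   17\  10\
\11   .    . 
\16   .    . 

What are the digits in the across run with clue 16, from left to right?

16 in 2 cells must be {7,9}; 17 in 2 cells must be {8,9}.
The 16 across and the 17 down share only 9, so R2C1 = 9.
R2C2 = 16 − 9 = 7 completes the 16 across.
R1C1 = 17 − 9 = 8 completes the 17 down.
R1C2 = 11 − 8 = 3 completes the 11 across.

9 7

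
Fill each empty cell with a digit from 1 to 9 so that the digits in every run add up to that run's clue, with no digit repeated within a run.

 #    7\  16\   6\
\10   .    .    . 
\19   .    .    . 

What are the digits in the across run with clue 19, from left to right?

16 in 2 cells must be {7,9}.
The 10 across and the 16 down share only 7, so R1C2 = 7.
R2C2 = 16 − 7 = 9 completes the 16 down.
Nothing is forced directly, so branch on R2C3, whose candidates are 2 or 4. If R2C3 = 2: then R1C3 would have to be in {1,2} for the 10 across but in {4} for the 6 down — contradiction. So R2C3 = 4.
R1C3 = 6 − 4 = 2 completes the 6 down.
R2C1 = 19 − 13 = 6 completes the 19 across.
R1C1 = 10 − 9 = 1 completes the 10 across.

6, 9, 4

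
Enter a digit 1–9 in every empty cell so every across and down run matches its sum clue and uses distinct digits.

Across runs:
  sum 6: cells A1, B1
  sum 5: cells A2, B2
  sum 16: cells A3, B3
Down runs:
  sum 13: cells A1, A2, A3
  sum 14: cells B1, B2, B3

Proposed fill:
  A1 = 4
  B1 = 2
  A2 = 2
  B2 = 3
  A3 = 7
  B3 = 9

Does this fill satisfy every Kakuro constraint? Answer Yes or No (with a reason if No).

Yes

Across: 4+2=6; 2+3=5; 7+9=16. Down: 4+2+7=13; 2+3+9=14. No digit repeats within any run.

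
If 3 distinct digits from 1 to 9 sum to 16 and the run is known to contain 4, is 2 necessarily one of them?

No

Counterexample: {3,4,9} sums to 16 under that restriction without using 2.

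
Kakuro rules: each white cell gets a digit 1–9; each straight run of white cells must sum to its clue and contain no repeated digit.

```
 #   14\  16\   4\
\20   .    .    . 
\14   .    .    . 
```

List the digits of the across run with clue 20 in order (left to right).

16 in 2 cells must be {7,9}; 4 in 2 cells must be {1,3}.
The 20 across and the 4 down share only 3, so R1C3 = 3.
R2C3 = 4 − 3 = 1 completes the 4 down.
Given what's placed, R1C2 must be 9 to fit the 20 across and 16 down.
R2C2 = 16 − 9 = 7 completes the 16 down.
R1C1 = 20 − 12 = 8 completes the 20 across.
R2C1 = 14 − 8 = 6 completes the 14 across.

8 9 3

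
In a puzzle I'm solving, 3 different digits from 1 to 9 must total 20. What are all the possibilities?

{3,8,9}; {4,7,9}; {5,6,9}; {5,7,8}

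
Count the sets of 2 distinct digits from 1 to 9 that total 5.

2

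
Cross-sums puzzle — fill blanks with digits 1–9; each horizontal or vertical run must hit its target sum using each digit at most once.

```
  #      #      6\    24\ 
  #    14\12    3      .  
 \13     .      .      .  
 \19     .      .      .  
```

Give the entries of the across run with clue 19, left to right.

9, 2, 8

6 in 3 cells must be {1,2,3}; 24 in 3 cells must be {7,8,9}.
R1C3 = 12 − 3 = 9 completes the 12 across.
R3C2 = 2: the only remaining digit allowed by both the 19 across and the 6 down.
R3C3 = 8: the only remaining digit allowed by both the 19 across and the 24 down.
R2C2 = 6 − 5 = 1 completes the 6 down.
R2C3 = 24 − 17 = 7 completes the 24 down.
R3C1 = 19 − 10 = 9 completes the 19 across.
R2C1 = 13 − 8 = 5 completes the 13 across.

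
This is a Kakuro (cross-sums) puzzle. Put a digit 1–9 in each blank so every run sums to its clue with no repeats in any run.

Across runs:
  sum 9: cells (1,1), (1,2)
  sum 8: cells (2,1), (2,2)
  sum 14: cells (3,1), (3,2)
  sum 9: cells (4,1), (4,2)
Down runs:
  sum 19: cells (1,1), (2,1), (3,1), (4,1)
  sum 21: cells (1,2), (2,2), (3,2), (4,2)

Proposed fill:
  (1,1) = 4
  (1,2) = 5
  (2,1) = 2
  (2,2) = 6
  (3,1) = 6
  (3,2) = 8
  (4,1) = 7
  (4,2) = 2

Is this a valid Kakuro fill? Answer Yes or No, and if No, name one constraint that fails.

Across: 4+5=9; 2+6=8; 6+8=14; 7+2=9. Down: 4+2+6+7=19; 5+6+8+2=21. No digit repeats within any run.

Yes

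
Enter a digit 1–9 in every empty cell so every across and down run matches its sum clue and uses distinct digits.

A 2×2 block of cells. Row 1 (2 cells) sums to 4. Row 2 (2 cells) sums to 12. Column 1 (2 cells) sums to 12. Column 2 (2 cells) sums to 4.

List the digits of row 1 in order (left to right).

4 in 2 cells must be {1,3}.
The 4 across and the 12 down share only 3, so (1,1) = 3.
(1,2) = 4 − 3 = 1 completes the 4 across.
(2,1) = 12 − 3 = 9 completes the 12 down.
(2,2) = 12 − 9 = 3 completes the 12 across.

3, 1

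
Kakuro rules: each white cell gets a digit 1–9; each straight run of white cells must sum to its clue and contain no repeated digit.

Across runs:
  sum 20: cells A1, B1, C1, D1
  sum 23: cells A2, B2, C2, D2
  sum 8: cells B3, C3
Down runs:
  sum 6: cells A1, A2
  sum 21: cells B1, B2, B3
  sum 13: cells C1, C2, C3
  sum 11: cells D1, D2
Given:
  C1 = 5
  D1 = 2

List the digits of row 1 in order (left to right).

4 9 5 2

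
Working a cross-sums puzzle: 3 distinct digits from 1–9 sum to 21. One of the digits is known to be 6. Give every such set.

{6,7,8}

3 distinct digits from 1–9 sum between 6 and 24.
Keeping only sets containing 6.
Only one set works: {6,7,8}.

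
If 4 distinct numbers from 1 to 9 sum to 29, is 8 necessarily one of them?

The only way to make 29 from 4 distinct digits is {5,7,8,9}, which contains 8.

Yes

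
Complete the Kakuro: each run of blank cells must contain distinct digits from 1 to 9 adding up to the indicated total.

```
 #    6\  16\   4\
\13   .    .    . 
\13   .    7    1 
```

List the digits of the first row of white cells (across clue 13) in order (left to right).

1 9 3

16 in 2 cells must be {7,9}; 4 in 2 cells must be {1,3}.
R1C2 = 16 − 7 = 9 completes the 16 down.
R1C3 = 4 − 1 = 3 completes the 4 down.
R2C1 = 13 − 8 = 5 completes the 13 across.
R1C1 = 13 − 12 = 1 completes the 13 across.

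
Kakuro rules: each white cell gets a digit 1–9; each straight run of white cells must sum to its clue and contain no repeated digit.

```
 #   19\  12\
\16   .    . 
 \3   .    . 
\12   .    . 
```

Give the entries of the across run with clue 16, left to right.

16 in 2 cells must be {7,9}; 3 in 2 cells must be {1,2}.
The 3 across and the 19 down share only 2, so R2C1 = 2.
R2C2 = 3 − 2 = 1 completes the 3 across.
Given what's placed, R1C1 must be 9 to fit the 16 across and 19 down.
R1C2 = 16 − 9 = 7 completes the 16 across.
R3C1 = 19 − 11 = 8 completes the 19 down.
R3C2 = 12 − 8 = 4 completes the 12 across.

9 7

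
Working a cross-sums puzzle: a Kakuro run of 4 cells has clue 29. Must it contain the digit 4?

No

The only way to make 29 from 4 distinct digits is {5,7,8,9}, which does not contain 4.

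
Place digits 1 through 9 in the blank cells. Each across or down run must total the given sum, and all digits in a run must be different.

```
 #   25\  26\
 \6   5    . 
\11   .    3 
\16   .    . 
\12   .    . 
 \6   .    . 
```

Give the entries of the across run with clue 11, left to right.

8 3

16 in 2 cells must be {7,9}.
R1C2 = 6 − 5 = 1 completes the 6 across.
R2C1 = 11 − 3 = 8 completes the 11 across.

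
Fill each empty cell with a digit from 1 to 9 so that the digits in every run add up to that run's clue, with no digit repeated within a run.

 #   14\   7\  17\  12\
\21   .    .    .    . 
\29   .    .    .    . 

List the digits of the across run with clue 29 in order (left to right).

29 in 4 cells must be {5,7,8,9}; 17 in 2 cells must be {8,9}.
Only 5 fits R2C2 under both its across sum 29 and down sum 7.
R1C2 = 7 − 5 = 2 completes the 7 down.
Nothing is forced directly, so branch on R2C1, whose candidates are 8 or 9. If R2C1 = 9: that forces R1C1 = 5, R1C3 = 8, after which R1C4 would have to be in {6} for the 21 across but in {3,4,5,7,8,9} for the 12 down — contradiction. So R2C1 = 8.
R1C1 = 14 − 8 = 6 completes the 14 down.
R2C3 = 9: the only remaining digit allowed by both the 29 across and the 17 down.
R2C4 = 29 − 22 = 7 completes the 29 across.

8 5 9 7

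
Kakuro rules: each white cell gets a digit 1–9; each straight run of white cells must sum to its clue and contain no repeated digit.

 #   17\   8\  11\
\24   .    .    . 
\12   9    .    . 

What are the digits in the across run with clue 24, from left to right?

24 in 3 cells must be {7,8,9}; 17 in 2 cells must be {8,9}.
R1C1 = 17 − 9 = 8 completes the 17 down.
Given what's placed, R1C2 must be 7 to fit the 24 across and 8 down.
R1C3 = 24 − 15 = 9 completes the 24 across.
R2C2 = 8 − 7 = 1 completes the 8 down.
R2C3 = 12 − 10 = 2 completes the 12 across.

8 7 9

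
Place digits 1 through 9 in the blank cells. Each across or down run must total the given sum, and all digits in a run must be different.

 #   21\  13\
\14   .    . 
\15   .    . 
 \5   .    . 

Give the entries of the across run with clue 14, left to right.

The 5 across and the 21 down share only 4, so R3C1 = 4.
R3C2 = 5 − 4 = 1 completes the 5 across.
Nothing is forced directly, so branch on R1C1, whose candidates are 8 or 9. If R1C1 = 8: then R1C2 would have to be in {6} for the 14 across but in {3,4,5,7,8,9} for the 13 down — contradiction. So R1C1 = 9.
R1C2 = 14 − 9 = 5 completes the 14 across.
R2C1 = 21 − 13 = 8 completes the 21 down.
R2C2 = 15 − 8 = 7 completes the 15 across.

9 5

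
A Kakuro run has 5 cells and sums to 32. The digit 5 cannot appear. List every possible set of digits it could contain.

{2,6,7,8,9}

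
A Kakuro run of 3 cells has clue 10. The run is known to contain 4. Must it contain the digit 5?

Yes

The only way to make 10 from 3 distinct digits under that restriction is {1,4,5}, which contains 5.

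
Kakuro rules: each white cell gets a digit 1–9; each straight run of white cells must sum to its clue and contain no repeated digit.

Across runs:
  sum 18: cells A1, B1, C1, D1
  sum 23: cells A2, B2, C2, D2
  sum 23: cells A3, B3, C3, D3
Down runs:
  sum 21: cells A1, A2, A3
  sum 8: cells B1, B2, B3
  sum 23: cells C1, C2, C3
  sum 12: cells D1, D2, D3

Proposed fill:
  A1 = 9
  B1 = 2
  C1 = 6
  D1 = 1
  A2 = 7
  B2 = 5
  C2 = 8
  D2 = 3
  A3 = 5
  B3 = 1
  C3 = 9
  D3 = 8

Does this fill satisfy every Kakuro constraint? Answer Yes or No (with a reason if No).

Yes

Across: 9+2+6+1=18; 7+5+8+3=23; 5+1+9+8=23. Down: 9+7+5=21; 2+5+1=8; 6+8+9=23; 1+3+8=12. No digit repeats within any run.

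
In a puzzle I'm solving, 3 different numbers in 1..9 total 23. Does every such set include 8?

Yes

The only way to make 23 from 3 distinct digits is {6,8,9}, which contains 8.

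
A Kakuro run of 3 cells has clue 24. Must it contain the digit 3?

The only way to make 24 from 3 distinct digits is {7,8,9}, which does not contain 3.

No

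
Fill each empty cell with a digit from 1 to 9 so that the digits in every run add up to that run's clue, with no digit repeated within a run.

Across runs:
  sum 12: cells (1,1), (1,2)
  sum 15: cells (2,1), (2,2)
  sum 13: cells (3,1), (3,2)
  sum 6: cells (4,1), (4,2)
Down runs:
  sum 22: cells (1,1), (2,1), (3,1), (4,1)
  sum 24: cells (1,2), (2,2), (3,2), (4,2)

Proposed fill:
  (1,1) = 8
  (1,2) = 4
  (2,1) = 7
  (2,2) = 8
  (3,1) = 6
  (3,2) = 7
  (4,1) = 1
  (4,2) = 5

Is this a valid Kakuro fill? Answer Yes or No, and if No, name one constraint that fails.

Across: 8+4=12; 7+8=15; 6+7=13; 1+5=6. Down: 8+7+6+1=22; 4+8+7+5=24. No digit repeats within any run.

Yes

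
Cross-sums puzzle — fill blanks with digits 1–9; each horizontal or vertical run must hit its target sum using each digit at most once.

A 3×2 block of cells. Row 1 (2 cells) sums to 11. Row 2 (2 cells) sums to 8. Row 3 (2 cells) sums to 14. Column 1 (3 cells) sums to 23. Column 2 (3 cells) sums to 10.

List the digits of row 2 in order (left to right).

23 in 3 cells must be {6,8,9}.
The 8 across and the 23 down share only 6, so (2,1) = 6.
(2,2) = 8 − 6 = 2 completes the 8 across.
Given what's placed, (3,2) must be 5 to fit the 14 across and 10 down.
(1,2) = 10 − 7 = 3 completes the 10 down.
(3,1) = 14 − 5 = 9 completes the 14 across.
(1,1) = 11 − 3 = 8 completes the 11 across.

6 2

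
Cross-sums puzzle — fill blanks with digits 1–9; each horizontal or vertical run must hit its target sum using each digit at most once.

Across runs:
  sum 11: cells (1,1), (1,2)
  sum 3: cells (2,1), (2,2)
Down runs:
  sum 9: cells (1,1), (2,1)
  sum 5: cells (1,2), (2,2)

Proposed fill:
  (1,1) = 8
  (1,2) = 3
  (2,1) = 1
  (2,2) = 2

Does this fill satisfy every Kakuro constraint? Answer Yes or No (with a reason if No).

Yes

Across: 8+3=11; 1+2=3. Down: 8+1=9; 3+2=5. No digit repeats within any run.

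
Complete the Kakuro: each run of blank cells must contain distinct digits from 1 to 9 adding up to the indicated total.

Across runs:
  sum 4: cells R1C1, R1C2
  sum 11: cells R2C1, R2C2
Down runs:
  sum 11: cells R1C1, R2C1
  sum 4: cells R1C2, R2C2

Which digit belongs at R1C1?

4 in 2 cells must be {1,3}.
The 4 across and the 11 down share only 3, so R1C1 = 3.
R1C2 = 4 − 3 = 1 completes the 4 across.
R2C1 = 11 − 3 = 8 completes the 11 down.
R2C2 = 11 − 8 = 3 completes the 11 across.

3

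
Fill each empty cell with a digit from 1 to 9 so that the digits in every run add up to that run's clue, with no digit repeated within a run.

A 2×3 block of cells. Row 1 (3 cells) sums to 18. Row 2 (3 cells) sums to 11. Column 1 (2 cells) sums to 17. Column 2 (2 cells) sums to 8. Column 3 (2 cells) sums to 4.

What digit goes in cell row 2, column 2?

17 in 2 cells must be {8,9}; 4 in 2 cells must be {1,3}.
The 11 across and the 17 down share only 8, so (2,1) = 8.
Given what's placed, (2,3) must be 1 to fit the 11 across and 4 down.
(1,1) = 17 − 8 = 9 completes the 17 down.
(1,3) = 4 − 1 = 3 completes the 4 down.
(2,2) = 11 − 9 = 2 completes the 11 across.
(1,2) = 18 − 12 = 6 completes the 18 across.

2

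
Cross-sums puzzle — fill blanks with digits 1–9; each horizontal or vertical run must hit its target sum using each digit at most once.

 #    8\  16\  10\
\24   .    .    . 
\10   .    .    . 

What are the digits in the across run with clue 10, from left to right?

24 in 3 cells must be {7,8,9}; 16 in 2 cells must be {7,9}.
The 24 across and the 8 down share only 7, so R1C1 = 7.
Given what's placed, R1C2 must be 9 to fit the 24 across and 16 down.
R1C3 = 24 − 16 = 8 completes the 24 across.
R2C1 = 8 − 7 = 1 completes the 8 down.
R2C2 = 16 − 9 = 7 completes the 16 down.
R2C3 = 10 − 8 = 2 completes the 10 across.

1, 7, 2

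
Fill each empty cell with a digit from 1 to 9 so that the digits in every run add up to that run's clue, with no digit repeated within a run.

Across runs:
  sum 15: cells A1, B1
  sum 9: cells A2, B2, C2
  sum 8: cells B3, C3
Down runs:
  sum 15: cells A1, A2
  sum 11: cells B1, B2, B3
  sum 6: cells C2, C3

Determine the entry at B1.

The 9 across and the 15 down share only 6, so A2 = 6.
A1 = 15 − 6 = 9 completes the 15 down.
B1 = 15 − 9 = 6 completes the 15 across.
No cell is forced outright now. B2 can only be 1 or 2 (the digits allowed by both its 9 across and its 11 down). If B2 = 1: that forces C2 = 2, after which B3 would have to be in {1,2,3,5,6,7} for the 8 across but in {4} for the 11 down — contradiction. So B2 = 2.
C2 = 9 − 8 = 1 completes the 9 across.
B3 = 11 − 8 = 3 completes the 11 down.
C3 = 8 − 3 = 5 completes the 8 across.

6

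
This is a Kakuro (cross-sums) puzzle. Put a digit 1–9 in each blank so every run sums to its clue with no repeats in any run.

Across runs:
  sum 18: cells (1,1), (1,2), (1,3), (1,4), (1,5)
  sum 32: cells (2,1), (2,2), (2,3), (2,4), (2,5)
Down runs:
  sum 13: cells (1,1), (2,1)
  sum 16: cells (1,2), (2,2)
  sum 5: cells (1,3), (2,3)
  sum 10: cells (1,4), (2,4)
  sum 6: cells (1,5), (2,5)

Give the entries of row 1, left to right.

16 in 2 cells must be {7,9}.
Only 7 fits (1,2) under both its across sum 18 and down sum 16.
(2,2) = 16 − 7 = 9 completes the 16 down.
Given what's placed, (1,1) must be 5 to fit the 18 across and 13 down.
(2,1) = 13 − 5 = 8 completes the 13 down.
No cell is forced outright now. (1,5) can only be 1 or 2 (the digits allowed by both its 18 across and its 6 down). If (1,5) = 2: that forces (2,5) = 4, after which (2,3) would have to be in {5,6} for the 32 across but in {1,2,3,4} for the 5 down — contradiction. So (1,5) = 1.
(2,5) = 6 − 1 = 5 completes the 6 down.
Nothing is forced directly, so branch on (2,3), whose candidates are 3 or 4. If (2,3) = 4: then (1,3) would have to be in {2,3} for the 18 across but in {1} for the 5 down — contradiction. So (2,3) = 3.
(1,3) = 5 − 3 = 2 completes the 5 down.
(1,4) = 18 − 15 = 3 completes the 18 across.

5 7 2 3 1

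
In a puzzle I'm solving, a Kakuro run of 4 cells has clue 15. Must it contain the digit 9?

No

Counterexample: {1,2,4,8} sums to 15 without using 9.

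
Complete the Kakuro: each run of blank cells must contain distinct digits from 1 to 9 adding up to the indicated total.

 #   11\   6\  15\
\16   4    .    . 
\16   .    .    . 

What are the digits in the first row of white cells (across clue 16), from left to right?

4, 5, 7

R1C2 = 5: the only remaining digit allowed by both the 16 across and the 6 down.
R1C3 = 16 − 9 = 7 completes the 16 across.
R2C1 = 11 − 4 = 7 completes the 11 down.
R2C2 = 6 − 5 = 1 completes the 6 down.
R2C3 = 16 − 8 = 8 completes the 16 across.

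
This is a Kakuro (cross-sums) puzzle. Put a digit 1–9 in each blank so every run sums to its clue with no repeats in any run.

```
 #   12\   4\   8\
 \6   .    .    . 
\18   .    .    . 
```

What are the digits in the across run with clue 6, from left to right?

3, 1, 2

6 in 3 cells must be {1,2,3}; 4 in 2 cells must be {1,3}.
The 6 across and the 12 down share only 3, so R1C1 = 3.
Given what's placed, R1C2 must be 1 to fit the 6 across and 4 down.
R1C3 = 6 − 4 = 2 completes the 6 across.
R2C1 = 12 − 3 = 9 completes the 12 down.
R2C2 = 4 − 1 = 3 completes the 4 down.
R2C3 = 18 − 12 = 6 completes the 18 across.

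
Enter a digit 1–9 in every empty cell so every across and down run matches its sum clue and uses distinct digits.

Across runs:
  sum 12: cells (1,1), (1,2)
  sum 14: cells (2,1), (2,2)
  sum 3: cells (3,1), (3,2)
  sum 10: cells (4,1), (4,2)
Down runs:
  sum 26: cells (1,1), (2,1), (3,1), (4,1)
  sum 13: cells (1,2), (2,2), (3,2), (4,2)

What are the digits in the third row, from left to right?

3 in 2 cells must be {1,2}.
Only 2 fits (3,1) under both its across sum 3 and down sum 26.
(3,2) = 3 − 2 = 1 completes the 3 across.

2, 1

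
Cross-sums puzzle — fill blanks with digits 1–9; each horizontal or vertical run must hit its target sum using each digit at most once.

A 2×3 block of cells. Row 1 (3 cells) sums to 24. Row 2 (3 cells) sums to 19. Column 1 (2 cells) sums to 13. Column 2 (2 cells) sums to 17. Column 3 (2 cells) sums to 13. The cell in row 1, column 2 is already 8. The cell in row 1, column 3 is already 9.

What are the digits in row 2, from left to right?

6 9 4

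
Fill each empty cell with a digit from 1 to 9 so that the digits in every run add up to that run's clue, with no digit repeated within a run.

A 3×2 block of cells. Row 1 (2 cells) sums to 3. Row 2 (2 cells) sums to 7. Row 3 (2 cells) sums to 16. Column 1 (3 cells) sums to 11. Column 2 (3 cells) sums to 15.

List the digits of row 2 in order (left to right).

3 in 2 cells must be {1,2}; 16 in 2 cells must be {7,9}.
The 16 across and the 11 down share only 7, so (3,1) = 7.
(3,2) = 16 − 7 = 9 completes the 16 across.
Given what's placed, (1,1) must be 1 to fit the 3 across and 11 down.
(1,2) = 3 − 1 = 2 completes the 3 across.
(2,1) = 11 − 8 = 3 completes the 11 down.
(2,2) = 7 − 3 = 4 completes the 7 across.

3 4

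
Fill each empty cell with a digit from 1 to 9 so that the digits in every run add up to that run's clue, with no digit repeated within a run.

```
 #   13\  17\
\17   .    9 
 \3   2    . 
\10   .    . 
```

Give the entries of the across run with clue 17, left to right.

8, 9

17 in 2 cells must be {8,9}; 3 in 2 cells must be {1,2}.
R1C1 = 17 − 9 = 8 completes the 17 across.
R2C2 = 3 − 2 = 1 completes the 3 across.
R3C1 = 13 − 10 = 3 completes the 13 down.
R3C2 = 10 − 3 = 7 completes the 10 across.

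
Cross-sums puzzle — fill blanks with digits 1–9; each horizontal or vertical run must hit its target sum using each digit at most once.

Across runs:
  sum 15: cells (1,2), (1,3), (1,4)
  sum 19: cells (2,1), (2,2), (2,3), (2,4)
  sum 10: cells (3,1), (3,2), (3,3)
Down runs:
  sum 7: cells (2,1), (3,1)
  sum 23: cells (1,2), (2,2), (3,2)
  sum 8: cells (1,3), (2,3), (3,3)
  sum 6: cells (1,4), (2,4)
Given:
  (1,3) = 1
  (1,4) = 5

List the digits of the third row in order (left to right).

23 in 3 cells must be {6,8,9}.
(1,2) = 15 − 6 = 9 completes the 15 across.
(2,4) = 6 − 5 = 1 completes the 6 down.
Given what's placed, (3,2) must be 6 to fit the 10 across and 23 down.
(3,3) = 3: the only remaining digit allowed by both the 10 across and the 8 down.
(2,2) = 23 − 15 = 8 completes the 23 down.
(2,3) = 8 − 4 = 4 completes the 8 down.
(3,1) = 10 − 9 = 1 completes the 10 across.

1 6 3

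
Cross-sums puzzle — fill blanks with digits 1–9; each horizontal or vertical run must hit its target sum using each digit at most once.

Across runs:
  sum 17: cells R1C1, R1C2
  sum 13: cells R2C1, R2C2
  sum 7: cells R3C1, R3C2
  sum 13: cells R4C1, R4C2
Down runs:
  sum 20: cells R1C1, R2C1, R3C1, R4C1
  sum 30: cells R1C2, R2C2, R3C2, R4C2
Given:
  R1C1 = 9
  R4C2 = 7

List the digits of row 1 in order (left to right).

9 8

17 in 2 cells must be {8,9}; 30 in 4 cells must be {6,7,8,9}.
R1C2 = 17 − 9 = 8 completes the 17 across.
R3C2 = 6: the only remaining digit allowed by both the 7 across and the 30 down.
R4C1 = 13 − 7 = 6 completes the 13 across.
Given what's placed, R2C1 must be 4 to fit the 13 across and 20 down.
R2C2 = 13 − 4 = 9 completes the 13 across.
R3C1 = 7 − 6 = 1 completes the 7 across.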